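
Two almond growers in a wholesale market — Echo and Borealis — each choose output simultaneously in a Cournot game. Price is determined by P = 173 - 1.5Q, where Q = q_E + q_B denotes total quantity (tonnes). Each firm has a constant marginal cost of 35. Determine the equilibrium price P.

81

Each firm earns π_i = (173 - 1.5Q)q_i - 35q_i.
First-order condition (treating rivals' output as given): 138 - 3q_i - (3/2)q_j = 0.
With identical firms every q_j equals q_i, so q_j = q_i and 138 = (9/2)q_i, giving q_i = 92/3.
Total output Q = 184/3, so price P = 173 - (3/2)·(184/3) = 81.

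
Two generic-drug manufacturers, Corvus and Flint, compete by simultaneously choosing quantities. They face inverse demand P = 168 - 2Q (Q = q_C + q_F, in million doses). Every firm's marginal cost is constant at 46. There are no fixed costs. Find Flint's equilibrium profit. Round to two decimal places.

Each firm earns π_i = (168 - 2Q)q_i - 46q_i.
First-order condition (treating rivals' output as given): 122 - 4q_i - 2q_j = 0.
By symmetry each firm produces the same amount; substituting q_j = q_i yields q_i = 122/6 = 61/3.
Price P = 168 - 2·(122/3) = 260/3.
Flint's profit: (260/3 - 46)·(61/3) = 826.8889.

826.89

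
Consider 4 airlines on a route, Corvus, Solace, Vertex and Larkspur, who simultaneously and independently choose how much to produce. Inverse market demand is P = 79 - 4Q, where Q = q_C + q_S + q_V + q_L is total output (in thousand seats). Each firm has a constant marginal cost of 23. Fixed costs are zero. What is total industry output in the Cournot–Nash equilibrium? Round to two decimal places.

11.20

A representative firm's profit is π_i = q_i(79 - 4Q) - 23q_i.
First-order condition (treating rivals' output as given): 56 - 8q_i - 4·Σ_{j≠i} q_j = 0.
By symmetry each firm produces the same amount; substituting Σ_{j≠i} q_j = 3q_i yields q_i = 56/20 = 14/5.
Total output Q = 14/5 + 14/5 + 14/5 + 14/5 = 56/5.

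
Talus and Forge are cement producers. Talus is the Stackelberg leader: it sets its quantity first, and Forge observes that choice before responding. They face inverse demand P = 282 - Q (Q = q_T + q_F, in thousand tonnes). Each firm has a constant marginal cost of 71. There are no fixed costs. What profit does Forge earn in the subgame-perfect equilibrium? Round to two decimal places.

Solve by backward induction. Given q_T, the follower Forge maximises π_F = (282 - q_T - q_F)q_F - 71q_F.
Setting the follower's marginal profit to zero, 211 - q_T - 2q_F = 0, i.e. q_F = (211 - q_T)/2.
The leader anticipates this reaction. Substituting into P = 282 - Q gives P = 353/2 - (1/2)q_T, so π_T = (353/2 - (1/2)q_T)q_T - 71q_T.
The leader's first-order condition 211/2 - q_T = 0 yields q_T = 211/2.
Then q_F = (211 - 211/2)/2 = 211/4.
Price P = 282 - 633/4 = 495/4.
Forge's profit: (495/4 - 71)·(211/4) = 2782.5625.

2782.56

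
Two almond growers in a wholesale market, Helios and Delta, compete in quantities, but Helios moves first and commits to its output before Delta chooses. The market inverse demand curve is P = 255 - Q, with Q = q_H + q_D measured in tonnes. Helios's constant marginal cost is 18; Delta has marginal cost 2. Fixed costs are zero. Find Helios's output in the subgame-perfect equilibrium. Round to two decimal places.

Solve by backward induction. Given q_H, the follower Delta maximises π_D = (255 - q_H - q_D)q_D - 2q_D.
Setting the follower's marginal profit to zero, 253 - q_H - 2q_D = 0, i.e. q_D = (253 - q_H)/2.
The leader anticipates this reaction. Substituting into P = 255 - Q gives P = 257/2 - (1/2)q_H, so π_H = (257/2 - (1/2)q_H)q_H - 18q_H.
The leader's first-order condition 221/2 - q_H = 0 yields q_H = 221/2.
Then q_D = (253 - 221/2)/2 = 285/4.

110.50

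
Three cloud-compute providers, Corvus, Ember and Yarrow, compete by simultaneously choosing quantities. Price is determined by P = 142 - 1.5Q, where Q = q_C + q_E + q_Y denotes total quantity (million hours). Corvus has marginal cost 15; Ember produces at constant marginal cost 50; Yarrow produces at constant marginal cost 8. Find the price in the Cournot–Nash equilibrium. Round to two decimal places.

Corvus's profit: π_C = (142 - 1.5Q)q_C - (15q_C). Setting ∂π_C/∂q_C = 0: 127 - 3q_C - (3/2)(q_E + q_Y) = 0.
Ember's first-order condition: 92 - 3q_E - (3/2)(q_C + q_Y) = 0.
Yarrow's first-order condition: 134 - 3q_Y - (3/2)(q_C + q_E) = 0.
Summing all 3 equations gives 353 − 6Q = 0, hence Q = 353/6.
Back-substituting: q_C = (127 − 353/4)/(3/2) = 155/6, q_E = (92 − 353/4)/(3/2) = 5/2, q_Y = (134 − 353/4)/(3/2) = 61/2.
Total output Q = 353/6, so price P = 142 - (3/2)·(353/6) = 215/4.

53.75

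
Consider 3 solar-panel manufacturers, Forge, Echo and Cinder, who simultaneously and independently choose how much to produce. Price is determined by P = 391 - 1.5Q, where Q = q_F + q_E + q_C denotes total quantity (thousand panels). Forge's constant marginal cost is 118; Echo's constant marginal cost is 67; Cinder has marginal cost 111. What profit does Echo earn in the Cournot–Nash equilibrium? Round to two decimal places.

Forge's profit: π_F = (391 - 1.5Q)q_F - (118q_F). Setting ∂π_F/∂q_F = 0: 273 - 3q_F - (3/2)(q_E + q_C) = 0.
Echo's first-order condition: 324 - 3q_E - (3/2)(q_F + q_C) = 0.
Cinder's profit: π_C = (391 - 1.5Q)q_C - (111q_C). Setting ∂π_C/∂q_C = 0: 280 - 3q_C - (3/2)(q_F + q_E) = 0.
Summing all 3 equations gives 877 − 6Q = 0, hence Q = 877/6.
Back-substituting: q_F = (273 − 877/4)/(3/2) = 215/6, q_E = (324 − 877/4)/(3/2) = 419/6, q_C = (280 − 877/4)/(3/2) = 81/2.
Price P = 391 - (3/2)·(877/6) = 687/4.
Echo's profit: (687/4 - 67)·(419/6) = 7315.0417.

7315.04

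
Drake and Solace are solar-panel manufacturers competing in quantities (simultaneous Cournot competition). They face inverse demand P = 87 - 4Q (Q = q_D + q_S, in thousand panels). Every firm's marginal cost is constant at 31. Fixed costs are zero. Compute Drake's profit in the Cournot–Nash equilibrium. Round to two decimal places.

A representative firm's profit is π_i = q_i(87 - 4Q) - 31q_i.
Setting ∂π_i/∂q_i = 0 with rivals' quantities fixed: 56 - 8q_i - 4q_j = 0.
By symmetry each firm produces the same amount; substituting q_j = q_i yields q_i = 56/12 = 14/3.
Price P = 87 - 4·(28/3) = 149/3.
Drake's profit: (149/3 - 31)·(14/3) = 784/9.

87.11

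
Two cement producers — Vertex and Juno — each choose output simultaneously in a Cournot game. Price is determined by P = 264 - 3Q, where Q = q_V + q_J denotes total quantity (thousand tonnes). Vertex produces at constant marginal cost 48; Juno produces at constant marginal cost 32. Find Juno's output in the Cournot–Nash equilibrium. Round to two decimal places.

Vertex's profit: π_V = (264 - 3Q)q_V - (48q_V). Setting ∂π_V/∂q_V = 0: 216 - 6q_V - 3(q_J) = 0.
Juno's first-order condition: 232 - 6q_J - 3(q_V) = 0.
So q_V = (216 - 3q_J)/6 and q_J = (232 - 3q_V)/6.
Substituting one into the other gives q_V = 200/9 and q_J = 248/9.

27.56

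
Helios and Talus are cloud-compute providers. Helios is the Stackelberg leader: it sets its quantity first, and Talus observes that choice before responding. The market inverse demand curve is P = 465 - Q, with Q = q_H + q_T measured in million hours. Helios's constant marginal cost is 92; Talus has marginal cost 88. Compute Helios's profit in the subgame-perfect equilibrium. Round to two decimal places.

The follower Talus best-responds to any q_H: π_T = (465 - Q)q_T - 88q_T.
Setting the follower's marginal profit to zero, 377 - q_H - 2q_T = 0, i.e. q_T = (377 - q_H)/2.
The leader anticipates this reaction. Substituting into P = 465 - Q gives P = 553/2 - (1/2)q_H, so π_H = (553/2 - (1/2)q_H)q_H - 92q_H.
The leader's first-order condition 369/2 - q_H = 0 yields q_H = 369/2.
Then q_T = (377 - 369/2)/2 = 385/4.
Price P = 465 - 1123/4 = 737/4.
Helios's profit: (737/4 - 92)·(369/2) = 17020.1250.

17020.13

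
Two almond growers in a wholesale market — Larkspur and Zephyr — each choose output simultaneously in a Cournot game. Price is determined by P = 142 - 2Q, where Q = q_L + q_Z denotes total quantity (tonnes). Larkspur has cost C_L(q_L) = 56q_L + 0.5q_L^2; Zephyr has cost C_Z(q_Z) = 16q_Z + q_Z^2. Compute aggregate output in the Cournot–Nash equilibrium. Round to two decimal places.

27.77

Larkspur's profit: π_L = (142 - 2Q)q_L - (56q_L + (1/2)q_L²). Setting ∂π_L/∂q_L = 0: 86 - 5q_L - 2(q_Z) = 0.
Zephyr's profit: π_Z = (142 - 2Q)q_Z - (16q_Z + q_Z²). Setting ∂π_Z/∂q_Z = 0: 126 - 6q_Z - 2(q_L) = 0.
Best responses: q_L = (86 - 2q_Z)/5, q_Z = (126 - 2q_L)/6.
Solving the pair: q_L = 132/13, q_Z = 229/13.
Total output Q = 132/13 + 229/13 = 361/13.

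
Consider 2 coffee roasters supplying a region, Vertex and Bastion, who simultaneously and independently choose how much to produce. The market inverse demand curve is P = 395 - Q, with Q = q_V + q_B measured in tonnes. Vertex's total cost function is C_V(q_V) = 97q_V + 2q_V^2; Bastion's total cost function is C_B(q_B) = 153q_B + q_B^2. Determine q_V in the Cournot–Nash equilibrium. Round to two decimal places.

41.30

Vertex's profit: π_V = (395 - Q)q_V - (97q_V + 2q_V²). Setting ∂π_V/∂q_V = 0: 298 - 6q_V - (q_B) = 0.
Bastion's first-order condition: 242 - 4q_B - (q_V) = 0.
So q_V = (298 - q_B)/6 and q_B = (242 - q_V)/4.
Solving the pair: q_V = 950/23, q_B = 1154/23.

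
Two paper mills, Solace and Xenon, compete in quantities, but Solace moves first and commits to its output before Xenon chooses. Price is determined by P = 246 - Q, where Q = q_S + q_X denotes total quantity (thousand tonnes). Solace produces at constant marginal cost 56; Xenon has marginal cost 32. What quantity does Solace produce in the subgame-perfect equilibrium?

83

The follower Xenon best-responds to any q_S: π_X = (246 - Q)q_X - 32q_X.
Follower FOC: 214 - q_S - 2q_X = 0, so q_X(q_S) = (214 - q_S)/2.
The leader anticipates this reaction. Substituting into P = 246 - Q gives P = 139 - (1/2)q_S, so π_S = (139 - (1/2)q_S)q_S - 56q_S.
Maximising: ∂π_S/∂q_S = 83 - q_S = 0, giving q_S = 83.
Then q_X = (214 - 83)/2 = 131/2.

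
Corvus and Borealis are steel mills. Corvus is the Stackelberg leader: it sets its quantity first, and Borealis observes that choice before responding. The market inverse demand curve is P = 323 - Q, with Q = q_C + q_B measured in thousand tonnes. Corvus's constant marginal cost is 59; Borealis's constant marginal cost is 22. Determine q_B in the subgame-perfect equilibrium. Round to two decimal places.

Solve by backward induction. Given q_C, the follower Borealis maximises π_B = (323 - q_C - q_B)q_B - 22q_B.
∂π_B/∂q_B = 301 - q_C - 2q_B = 0 gives the reaction function q_B = (301 - q_C)/2.
Corvus substitutes q_B(q_C) into its own profit: π_C = q_C(323 - q_C - (301 - q_C)/2) - 59q_C = (345/2 - (1/2)q_C)q_C - 59q_C.
Maximising: ∂π_C/∂q_C = 227/2 - q_C = 0, giving q_C = 227/2.
Then q_B = (301 - 227/2)/2 = 375/4.

93.75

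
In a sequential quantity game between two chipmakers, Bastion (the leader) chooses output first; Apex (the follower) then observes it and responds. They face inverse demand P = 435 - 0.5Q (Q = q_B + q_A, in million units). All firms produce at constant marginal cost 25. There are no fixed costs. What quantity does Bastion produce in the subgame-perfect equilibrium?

410

The follower Apex best-responds to any q_B: π_A = (435 - 0.5Q)q_A - 25q_A.
Follower FOC: 410 - (1/2)q_B - q_A = 0, so q_A(q_B) = (410 - (1/2)q_B).
Bastion substitutes q_A(q_B) into its own profit: π_B = q_B(435 - (1/2)q_B - (410 - (1/2)q_B)/2) - 25q_B = (230 - (1/4)q_B)q_B - 25q_B.
The leader's first-order condition 205 - (1/2)q_B = 0 yields q_B = 410.
Then q_A = (410 - (1/2)·410) = 205.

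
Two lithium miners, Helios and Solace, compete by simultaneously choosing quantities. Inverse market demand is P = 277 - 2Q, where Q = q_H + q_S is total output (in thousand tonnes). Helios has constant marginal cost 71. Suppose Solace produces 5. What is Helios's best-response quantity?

With the rival's output fixed at 5, Helios's profit is π_H = (277 - 2·5 - 2q_H)q_H - (71q_H) = (267 - 2q_H)q_H - (71q_H).
∂π_H/∂q_H = 196 - 4q_H = 0, so q_H = 49.

49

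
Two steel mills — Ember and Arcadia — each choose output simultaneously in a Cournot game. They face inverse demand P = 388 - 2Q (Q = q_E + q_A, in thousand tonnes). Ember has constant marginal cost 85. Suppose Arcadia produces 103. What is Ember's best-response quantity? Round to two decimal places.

With the rival's output fixed at 103, Ember's profit is π_E = (388 - 2·103 - 2q_E)q_E - (85q_E) = (182 - 2q_E)q_E - (85q_E).
∂π_E/∂q_E = 97 - 4q_E = 0, so q_E = 97/4.

24.25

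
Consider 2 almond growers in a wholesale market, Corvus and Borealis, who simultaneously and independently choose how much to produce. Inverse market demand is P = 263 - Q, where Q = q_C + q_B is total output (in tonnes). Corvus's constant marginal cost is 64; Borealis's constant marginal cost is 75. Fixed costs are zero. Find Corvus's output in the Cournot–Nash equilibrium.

70

Corvus's profit: π_C = (263 - Q)q_C - (64q_C). Setting ∂π_C/∂q_C = 0: 199 - 2q_C - (q_B) = 0.
Borealis's profit: π_B = (263 - Q)q_B - (75q_B). Setting ∂π_B/∂q_B = 0: 188 - 2q_B - (q_C) = 0.
Rearranging gives the reaction functions q_C = (199 - q_B)/2 and q_B = (188 - q_C)/2.
Substituting one into the other gives q_C = 70 and q_B = 59.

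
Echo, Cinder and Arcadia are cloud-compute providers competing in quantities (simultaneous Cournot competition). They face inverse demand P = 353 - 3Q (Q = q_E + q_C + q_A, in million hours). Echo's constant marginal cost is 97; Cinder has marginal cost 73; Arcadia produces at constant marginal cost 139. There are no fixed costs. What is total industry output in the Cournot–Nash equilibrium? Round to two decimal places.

62.50

Echo's profit: π_E = (353 - 3Q)q_E - (97q_E). Setting ∂π_E/∂q_E = 0: 256 - 6q_E - 3(q_C + q_A) = 0.
Cinder's first-order condition: 280 - 6q_C - 3(q_E + q_A) = 0.
Arcadia's first-order condition: 214 - 6q_A - 3(q_E + q_C) = 0.
Summing all 3 equations gives 750 − 12Q = 0, hence Q = 125/2.
Back-substituting: q_E = (256 − 375/2)/3 = 137/6, q_C = (280 − 375/2)/3 = 185/6, q_A = (214 − 375/2)/3 = 53/6.
Total output Q = 137/6 + 185/6 + 53/6 = 125/2.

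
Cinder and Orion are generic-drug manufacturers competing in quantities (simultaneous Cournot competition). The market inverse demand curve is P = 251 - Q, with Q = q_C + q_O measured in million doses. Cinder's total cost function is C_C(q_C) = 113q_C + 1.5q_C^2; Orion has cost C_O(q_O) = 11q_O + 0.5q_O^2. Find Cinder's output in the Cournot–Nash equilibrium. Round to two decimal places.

12.43

Cinder's profit: π_C = (251 - Q)q_C - (113q_C + (3/2)q_C²). Setting ∂π_C/∂q_C = 0: 138 - 5q_C - (q_O) = 0.
Orion's profit: π_O = (251 - Q)q_O - (11q_O + (1/2)q_O²). Setting ∂π_O/∂q_O = 0: 240 - 3q_O - (q_C) = 0.
Rearranging gives the reaction functions q_C = (138 - q_O)/5 and q_O = (240 - q_C)/3.
Substituting one into the other gives q_C = 87/7 and q_O = 531/7.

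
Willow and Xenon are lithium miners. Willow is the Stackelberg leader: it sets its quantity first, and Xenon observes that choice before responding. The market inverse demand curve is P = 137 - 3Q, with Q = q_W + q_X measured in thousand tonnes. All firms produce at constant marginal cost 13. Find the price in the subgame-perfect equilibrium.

44

Solve by backward induction. Given q_W, the follower Xenon maximises π_X = (137 - 3q_W - 3q_X)q_X - 13q_X.
Follower FOC: 124 - 3q_W - 6q_X = 0, so q_X(q_W) = (124 - 3q_W)/6.
Willow substitutes q_X(q_W) into its own profit: π_W = q_W(137 - 3q_W - (124 - 3q_W)/2) - 13q_W = (75 - (3/2)q_W)q_W - 13q_W.
Leader FOC: 62 - 3q_W = 0, so q_W = 62/3.
Then q_X = (124 - 3·(62/3))/6 = 31/3.
Total output Q = 31, so price P = 137 - 3·31 = 44.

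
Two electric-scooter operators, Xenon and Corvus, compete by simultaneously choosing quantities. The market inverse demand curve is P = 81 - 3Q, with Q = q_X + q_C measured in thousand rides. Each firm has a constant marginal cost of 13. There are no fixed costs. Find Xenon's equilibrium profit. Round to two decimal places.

171.26

A representative firm's profit is π_i = q_i(81 - 3Q) - 13q_i.
Setting ∂π_i/∂q_i = 0 with rivals' quantities fixed: 68 - 6q_i - 3q_j = 0.
By symmetry each firm produces the same amount; substituting q_j = q_i yields q_i = 68/9.
Price P = 81 - 3·(136/9) = 107/3.
Xenon's profit: (107/3 - 13)·(68/9) = 171.2593.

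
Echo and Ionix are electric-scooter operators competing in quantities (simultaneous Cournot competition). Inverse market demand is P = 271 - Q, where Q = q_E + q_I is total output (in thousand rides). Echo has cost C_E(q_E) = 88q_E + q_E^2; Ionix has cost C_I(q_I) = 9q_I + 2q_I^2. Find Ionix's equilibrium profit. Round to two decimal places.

4243.24

Echo's profit: π_E = (271 - Q)q_E - (88q_E + q_E²). Setting ∂π_E/∂q_E = 0: 183 - 4q_E - (q_I) = 0.
Ionix's first-order condition: 262 - 6q_I - (q_E) = 0.
Rearranging gives the reaction functions q_E = (183 - q_I)/4 and q_I = (262 - q_E)/6.
Solving the pair: q_E = 836/23, q_I = 865/23.
Price P = 271 - 1701/23 = 197.0435.
Ionix's profit: 197.0435·(865/23) - 9·(865/23) - 2(865/23)² = 4243.2420.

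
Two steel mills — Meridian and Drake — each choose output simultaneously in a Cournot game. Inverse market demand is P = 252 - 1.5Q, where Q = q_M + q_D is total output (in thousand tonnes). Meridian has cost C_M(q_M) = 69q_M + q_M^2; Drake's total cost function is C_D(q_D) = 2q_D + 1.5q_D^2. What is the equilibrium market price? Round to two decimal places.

Meridian's profit: π_M = (252 - 1.5Q)q_M - (69q_M + q_M²). Setting ∂π_M/∂q_M = 0: 183 - 5q_M - (3/2)(q_D) = 0.
Drake's first-order condition: 250 - 6q_D - (3/2)(q_M) = 0.
Best responses: q_M = (183 - (3/2)q_D)/5, q_D = (250 - (3/2)q_M)/6.
Solving the pair: q_M = 964/37, q_D = 35.1532.
Total output Q = 61.2072, so price P = 252 - (3/2)·61.2072 = 160.1892.

160.19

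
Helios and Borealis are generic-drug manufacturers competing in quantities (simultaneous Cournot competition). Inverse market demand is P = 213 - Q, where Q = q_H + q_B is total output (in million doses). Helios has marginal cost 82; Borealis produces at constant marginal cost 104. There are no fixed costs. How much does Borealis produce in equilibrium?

Helios's profit: π_H = (213 - Q)q_H - (82q_H). Setting ∂π_H/∂q_H = 0: 131 - 2q_H - (q_B) = 0.
Borealis's profit: π_B = (213 - Q)q_B - (104q_B). Setting ∂π_B/∂q_B = 0: 109 - 2q_B - (q_H) = 0.
Best responses: q_H = (131 - q_B)/2, q_B = (109 - q_H)/2.
Solving the pair: q_H = 51, q_B = 29.

29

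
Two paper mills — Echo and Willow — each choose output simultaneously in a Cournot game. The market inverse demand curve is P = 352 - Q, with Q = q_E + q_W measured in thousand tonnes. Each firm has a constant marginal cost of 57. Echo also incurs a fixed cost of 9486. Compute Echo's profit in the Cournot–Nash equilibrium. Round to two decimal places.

Each firm earns π_i = (352 - Q)q_i - 57q_i.
First-order condition (treating rivals' output as given): 295 - 2q_i - q_j = 0.
With identical firms every q_j equals q_i, so q_j = q_i and 295 = 3q_i, giving q_i = 295/3.
Price P = 352 - 590/3 = 466/3.
Echo's profit: (466/3 - 57)·(295/3) - 9486 = 1651/9.

183.44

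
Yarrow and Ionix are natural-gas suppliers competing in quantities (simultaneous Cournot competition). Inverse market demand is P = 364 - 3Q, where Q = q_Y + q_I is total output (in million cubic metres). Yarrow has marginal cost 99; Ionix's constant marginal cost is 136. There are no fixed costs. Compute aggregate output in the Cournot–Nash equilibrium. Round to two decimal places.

54.78

Yarrow's profit: π_Y = (364 - 3Q)q_Y - (99q_Y). Setting ∂π_Y/∂q_Y = 0: 265 - 6q_Y - 3(q_I) = 0.
Ionix's first-order condition: 228 - 6q_I - 3(q_Y) = 0.
Best responses: q_Y = (265 - 3q_I)/6, q_I = (228 - 3q_Y)/6.
Solving the pair: q_Y = 302/9, q_I = 191/9.
Total output Q = 302/9 + 191/9 = 493/9.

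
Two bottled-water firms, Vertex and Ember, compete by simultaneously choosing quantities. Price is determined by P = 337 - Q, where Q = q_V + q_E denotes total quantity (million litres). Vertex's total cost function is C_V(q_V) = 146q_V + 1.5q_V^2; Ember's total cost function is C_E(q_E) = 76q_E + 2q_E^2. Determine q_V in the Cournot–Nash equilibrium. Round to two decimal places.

30.52

Vertex's profit: π_V = (337 - Q)q_V - (146q_V + (3/2)q_V²). Setting ∂π_V/∂q_V = 0: 191 - 5q_V - (q_E) = 0.
Ember's profit: π_E = (337 - Q)q_E - (76q_E + 2q_E²). Setting ∂π_E/∂q_E = 0: 261 - 6q_E - (q_V) = 0.
Best responses: q_V = (191 - q_E)/5, q_E = (261 - q_V)/6.
Solving the pair: q_V = 885/29, q_E = 1114/29.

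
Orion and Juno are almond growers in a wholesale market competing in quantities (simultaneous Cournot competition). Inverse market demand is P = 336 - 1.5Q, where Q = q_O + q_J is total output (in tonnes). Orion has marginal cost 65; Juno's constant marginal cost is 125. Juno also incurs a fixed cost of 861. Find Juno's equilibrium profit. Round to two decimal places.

Orion's profit: π_O = (336 - 1.5Q)q_O - (65q_O). Setting ∂π_O/∂q_O = 0: 271 - 3q_O - (3/2)(q_J) = 0.
Juno's profit: π_J = (336 - 1.5Q)q_J - (125q_J). Setting ∂π_J/∂q_J = 0: 211 - 3q_J - (3/2)(q_O) = 0.
Rearranging gives the reaction functions q_O = (271 - (3/2)q_J)/3 and q_J = (211 - (3/2)q_O)/3.
Solving the pair: q_O = 662/9, q_J = 302/9.
Price P = 336 - (3/2)·(964/9) = 526/3.
Juno's profit: (526/3 - 125)·(302/9) - 861 = 827.9630.

827.96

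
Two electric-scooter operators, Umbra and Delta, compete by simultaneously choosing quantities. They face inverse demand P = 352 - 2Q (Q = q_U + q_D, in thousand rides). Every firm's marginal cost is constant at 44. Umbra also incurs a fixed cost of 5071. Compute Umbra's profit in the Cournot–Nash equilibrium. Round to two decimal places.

Each firm earns π_i = (352 - 2Q)q_i - 44q_i.
Setting ∂π_i/∂q_i = 0 with rivals' quantities fixed: 308 - 4q_i - 2q_j = 0.
By symmetry each firm produces the same amount; substituting q_j = q_i yields q_i = 308/6 = 154/3.
Price P = 352 - 2·(308/3) = 440/3.
Umbra's profit: (440/3 - 44)·(154/3) - 5071 = 1793/9.

199.22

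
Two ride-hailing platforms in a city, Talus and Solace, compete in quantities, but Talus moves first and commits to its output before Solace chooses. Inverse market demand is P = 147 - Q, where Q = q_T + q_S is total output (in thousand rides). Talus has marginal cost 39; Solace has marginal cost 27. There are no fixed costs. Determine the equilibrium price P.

63

The follower Solace best-responds to any q_T: π_S = (147 - Q)q_S - 27q_S.
Setting the follower's marginal profit to zero, 120 - q_T - 2q_S = 0, i.e. q_S = (120 - q_T)/2.
Talus substitutes q_S(q_T) into its own profit: π_T = q_T(147 - q_T - (120 - q_T)/2) - 39q_T = (87 - (1/2)q_T)q_T - 39q_T.
Maximising: ∂π_T/∂q_T = 48 - q_T = 0, giving q_T = 48.
Then q_S = (120 - 48)/2 = 36.
Total output Q = 84, so price P = 147 - 84 = 63.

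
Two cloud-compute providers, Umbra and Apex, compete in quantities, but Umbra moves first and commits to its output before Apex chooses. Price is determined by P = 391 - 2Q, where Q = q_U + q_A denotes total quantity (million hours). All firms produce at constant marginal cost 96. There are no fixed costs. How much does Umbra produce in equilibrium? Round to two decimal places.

73.75

Solve by backward induction. Given q_U, the follower Apex maximises π_A = (391 - 2q_U - 2q_A)q_A - 96q_A.
Setting the follower's marginal profit to zero, 295 - 2q_U - 4q_A = 0, i.e. q_A = (295 - 2q_U)/4.
The leader anticipates this reaction. Substituting into P = 391 - 2Q gives P = 487/2 - q_U, so π_U = (487/2 - q_U)q_U - 96q_U.
Leader FOC: 295/2 - 2q_U = 0, so q_U = 295/4.
Then q_A = (295 - 2·(295/4))/4 = 295/8.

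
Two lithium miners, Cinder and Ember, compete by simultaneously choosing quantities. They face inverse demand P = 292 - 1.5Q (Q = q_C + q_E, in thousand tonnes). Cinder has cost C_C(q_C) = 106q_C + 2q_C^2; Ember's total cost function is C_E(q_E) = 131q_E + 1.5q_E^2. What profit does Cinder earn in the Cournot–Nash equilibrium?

1694

Cinder's profit: π_C = (292 - 1.5Q)q_C - (106q_C + 2q_C²). Setting ∂π_C/∂q_C = 0: 186 - 7q_C - (3/2)(q_E) = 0.
Ember's profit: π_E = (292 - 1.5Q)q_E - (131q_E + (3/2)q_E²). Setting ∂π_E/∂q_E = 0: 161 - 6q_E - (3/2)(q_C) = 0.
Best responses: q_C = (186 - (3/2)q_E)/7, q_E = (161 - (3/2)q_C)/6.
Substituting one into the other gives q_C = 22 and q_E = 64/3.
Price P = 292 - (3/2)·(130/3) = 227.
Cinder's profit: 227·22 - 106·22 - 2·22² = 1694.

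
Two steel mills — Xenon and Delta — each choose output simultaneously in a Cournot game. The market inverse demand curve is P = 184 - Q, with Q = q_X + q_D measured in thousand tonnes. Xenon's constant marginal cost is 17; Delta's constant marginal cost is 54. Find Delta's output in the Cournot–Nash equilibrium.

Xenon's profit: π_X = (184 - Q)q_X - (17q_X). Setting ∂π_X/∂q_X = 0: 167 - 2q_X - (q_D) = 0.
Delta's first-order condition: 130 - 2q_D - (q_X) = 0.
Best responses: q_X = (167 - q_D)/2, q_D = (130 - q_X)/2.
Substituting one into the other gives q_X = 68 and q_D = 31.

31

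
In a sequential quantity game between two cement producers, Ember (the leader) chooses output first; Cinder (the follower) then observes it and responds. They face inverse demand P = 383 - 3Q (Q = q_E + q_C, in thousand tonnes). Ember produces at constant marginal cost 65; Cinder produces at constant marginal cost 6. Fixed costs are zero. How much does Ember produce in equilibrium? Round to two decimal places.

43.17

The follower Cinder best-responds to any q_E: π_C = (383 - 3Q)q_C - 6q_C.
Follower FOC: 377 - 3q_E - 6q_C = 0, so q_C(q_E) = (377 - 3q_E)/6.
Ember substitutes q_C(q_E) into its own profit: π_E = q_E(383 - 3q_E - (377 - 3q_E)/2) - 65q_E = (389/2 - (3/2)q_E)q_E - 65q_E.
Maximising: ∂π_E/∂q_E = 259/2 - 3q_E = 0, giving q_E = 259/6.
Then q_C = (377 - 3·(259/6))/6 = 165/4.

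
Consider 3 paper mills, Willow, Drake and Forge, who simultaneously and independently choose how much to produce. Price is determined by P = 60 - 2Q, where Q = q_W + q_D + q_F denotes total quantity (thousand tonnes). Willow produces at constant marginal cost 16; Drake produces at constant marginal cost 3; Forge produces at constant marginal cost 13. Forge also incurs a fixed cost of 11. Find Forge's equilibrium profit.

39

Willow's profit: π_W = (60 - 2Q)q_W - (16q_W). Setting ∂π_W/∂q_W = 0: 44 - 4q_W - 2(q_D + q_F) = 0.
Drake's profit: π_D = (60 - 2Q)q_D - (3q_D). Setting ∂π_D/∂q_D = 0: 57 - 4q_D - 2(q_W + q_F) = 0.
Forge's first-order condition: 47 - 4q_F - 2(q_W + q_D) = 0.
Adding the 3 conditions: 148 − 4Q − 4Q = 0, i.e. Q = 37/2.
Back-substituting: q_W = (44 − 37)/2 = 7/2, q_D = (57 − 37)/2 = 10, q_F = (47 − 37)/2 = 5.
Price P = 60 - 2·(37/2) = 23.
Forge's profit: (23 - 13)·5 - 11 = 39.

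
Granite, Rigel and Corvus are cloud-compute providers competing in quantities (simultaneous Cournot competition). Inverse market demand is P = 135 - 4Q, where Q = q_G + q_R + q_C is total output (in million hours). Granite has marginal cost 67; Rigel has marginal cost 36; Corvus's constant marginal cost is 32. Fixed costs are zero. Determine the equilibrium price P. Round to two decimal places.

67.50

Granite's profit: π_G = (135 - 4Q)q_G - (67q_G). Setting ∂π_G/∂q_G = 0: 68 - 8q_G - 4(q_R + q_C) = 0.
Rigel's first-order condition: 99 - 8q_R - 4(q_G + q_C) = 0.
Corvus's profit: π_C = (135 - 4Q)q_C - (32q_C). Setting ∂π_C/∂q_C = 0: 103 - 8q_C - 4(q_G + q_R) = 0.
Adding the 3 first-order conditions: 270 − 16Q = 0, so Q = 135/8.
Back-substituting: q_G = (68 − 135/2)/4 = 1/8, q_R = (99 − 135/2)/4 = 63/8, q_C = (103 − 135/2)/4 = 71/8.
Total output Q = 135/8, so price P = 135 - 4·(135/8) = 135/2.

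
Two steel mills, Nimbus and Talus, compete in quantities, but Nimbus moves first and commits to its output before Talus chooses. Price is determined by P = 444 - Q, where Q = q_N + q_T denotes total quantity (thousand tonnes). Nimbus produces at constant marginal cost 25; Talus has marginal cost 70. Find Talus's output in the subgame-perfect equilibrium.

The follower Talus best-responds to any q_N: π_T = (444 - Q)q_T - 70q_T.
Setting the follower's marginal profit to zero, 374 - q_N - 2q_T = 0, i.e. q_T = (374 - q_N)/2.
The leader anticipates this reaction. Substituting into P = 444 - Q gives P = 257 - (1/2)q_N, so π_N = (257 - (1/2)q_N)q_N - 25q_N.
Maximising: ∂π_N/∂q_N = 232 - q_N = 0, giving q_N = 232.
Then q_T = (374 - 232)/2 = 71.

71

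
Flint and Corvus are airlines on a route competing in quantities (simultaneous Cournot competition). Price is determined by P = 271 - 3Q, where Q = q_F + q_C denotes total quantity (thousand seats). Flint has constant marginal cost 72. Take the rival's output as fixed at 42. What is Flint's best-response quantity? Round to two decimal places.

With the rival's output fixed at 42, Flint's profit is π_F = (271 - 3·42 - 3q_F)q_F - (72q_F) = (145 - 3q_F)q_F - (72q_F).
∂π_F/∂q_F = 73 - 6q_F = 0, so q_F = 73/6.

12.17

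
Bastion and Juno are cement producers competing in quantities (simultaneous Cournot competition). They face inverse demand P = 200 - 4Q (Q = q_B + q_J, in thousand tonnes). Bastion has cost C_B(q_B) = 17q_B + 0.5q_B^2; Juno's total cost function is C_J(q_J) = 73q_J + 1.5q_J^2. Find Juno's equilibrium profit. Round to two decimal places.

Bastion's profit: π_B = (200 - 4Q)q_B - (17q_B + (1/2)q_B²). Setting ∂π_B/∂q_B = 0: 183 - 9q_B - 4(q_J) = 0.
Juno's profit: π_J = (200 - 4Q)q_J - (73q_J + (3/2)q_J²). Setting ∂π_J/∂q_J = 0: 127 - 11q_J - 4(q_B) = 0.
So q_B = (183 - 4q_J)/9 and q_J = (127 - 4q_B)/11.
Solving the pair: q_B = 1505/83, q_J = 411/83.
Price P = 200 - 4·(1916/83) = 107.6627.
Juno's profit: 107.6627·(411/83) - 73·(411/83) - (3/2)(411/83)² = 134.8622.

134.86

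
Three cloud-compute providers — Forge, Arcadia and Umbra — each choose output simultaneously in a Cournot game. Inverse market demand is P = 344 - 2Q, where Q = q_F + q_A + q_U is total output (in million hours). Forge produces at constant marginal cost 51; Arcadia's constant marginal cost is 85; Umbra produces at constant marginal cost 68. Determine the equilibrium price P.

137

Forge's profit: π_F = (344 - 2Q)q_F - (51q_F). Setting ∂π_F/∂q_F = 0: 293 - 4q_F - 2(q_A + q_U) = 0.
Arcadia's profit: π_A = (344 - 2Q)q_A - (85q_A). Setting ∂π_A/∂q_A = 0: 259 - 4q_A - 2(q_F + q_U) = 0.
Umbra's first-order condition: 276 - 4q_U - 2(q_F + q_A) = 0.
Adding the 3 first-order conditions: 828 − 8Q = 0, so Q = 207/2.
Back-substituting: q_F = (293 − 207)/2 = 43, q_A = (259 − 207)/2 = 26, q_U = (276 − 207)/2 = 69/2.
Total output Q = 207/2, so price P = 344 - 2·(207/2) = 137.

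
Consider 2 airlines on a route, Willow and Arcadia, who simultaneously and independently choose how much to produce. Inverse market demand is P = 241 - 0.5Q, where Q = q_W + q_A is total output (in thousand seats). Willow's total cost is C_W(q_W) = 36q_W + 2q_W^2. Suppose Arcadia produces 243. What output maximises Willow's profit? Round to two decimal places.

With the rival's output fixed at 243, Willow's profit is π_W = (241 - (1/2)·243 - (1/2)q_W)q_W - (36q_W + 2q_W²) = (239/2 - (1/2)q_W)q_W - (36q_W + 2q_W²).
∂π_W/∂q_W = 167/2 - 5q_W = 0, so q_W = 167/10.

16.70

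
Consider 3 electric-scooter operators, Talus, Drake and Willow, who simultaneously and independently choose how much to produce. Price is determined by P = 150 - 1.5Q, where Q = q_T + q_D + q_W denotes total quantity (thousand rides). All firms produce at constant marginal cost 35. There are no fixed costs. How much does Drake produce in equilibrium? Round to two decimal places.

Each firm earns π_i = (150 - 1.5Q)q_i - 35q_i.
Setting ∂π_i/∂q_i = 0 with rivals' quantities fixed: 115 - 3q_i - (3/2)·Σ_{j≠i} q_j = 0.
By symmetry each firm produces the same amount; substituting Σ_{j≠i} q_j = 2q_i yields q_i = 115/6.

19.17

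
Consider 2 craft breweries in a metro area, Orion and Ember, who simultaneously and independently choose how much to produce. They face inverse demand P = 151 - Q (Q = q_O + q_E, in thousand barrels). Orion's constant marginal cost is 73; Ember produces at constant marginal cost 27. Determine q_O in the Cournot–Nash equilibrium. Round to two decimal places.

Orion's profit: π_O = (151 - Q)q_O - (73q_O). Setting ∂π_O/∂q_O = 0: 78 - 2q_O - (q_E) = 0.
Ember's first-order condition: 124 - 2q_E - (q_O) = 0.
So q_O = (78 - q_E)/2 and q_E = (124 - q_O)/2.
Solving the pair: q_O = 32/3, q_E = 170/3.

10.67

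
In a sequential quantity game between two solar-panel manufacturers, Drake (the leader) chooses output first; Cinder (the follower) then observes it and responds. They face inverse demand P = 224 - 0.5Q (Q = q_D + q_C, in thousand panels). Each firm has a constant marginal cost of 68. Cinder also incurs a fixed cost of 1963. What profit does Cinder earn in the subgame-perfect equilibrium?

1079

Solve by backward induction. Given q_D, the follower Cinder maximises π_C = (224 - (1/2)q_D - (1/2)q_C)q_C - 68q_C.
Setting the follower's marginal profit to zero, 156 - (1/2)q_D - q_C = 0, i.e. q_C = (156 - (1/2)q_D).
Drake substitutes q_C(q_D) into its own profit: π_D = q_D(224 - (1/2)q_D - (156 - (1/2)q_D)/2) - 68q_D = (146 - (1/4)q_D)q_D - 68q_D.
Maximising: ∂π_D/∂q_D = 78 - (1/2)q_D = 0, giving q_D = 156.
Then q_C = (156 - (1/2)·156) = 78.
Price P = 224 - (1/2)·234 = 107.
Cinder's profit: (107 - 68)·78 - 1963 = 1079.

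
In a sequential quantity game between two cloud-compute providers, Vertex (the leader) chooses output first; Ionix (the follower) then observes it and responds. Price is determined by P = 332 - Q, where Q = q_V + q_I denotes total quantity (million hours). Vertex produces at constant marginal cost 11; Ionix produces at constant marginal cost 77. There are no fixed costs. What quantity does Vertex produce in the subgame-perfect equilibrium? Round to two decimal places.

The follower Ionix best-responds to any q_V: π_I = (332 - Q)q_I - 77q_I.
Follower FOC: 255 - q_V - 2q_I = 0, so q_I(q_V) = (255 - q_V)/2.
Vertex substitutes q_I(q_V) into its own profit: π_V = q_V(332 - q_V - (255 - q_V)/2) - 11q_V = (409/2 - (1/2)q_V)q_V - 11q_V.
Maximising: ∂π_V/∂q_V = 387/2 - q_V = 0, giving q_V = 387/2.
Then q_I = (255 - 387/2)/2 = 123/4.

193.50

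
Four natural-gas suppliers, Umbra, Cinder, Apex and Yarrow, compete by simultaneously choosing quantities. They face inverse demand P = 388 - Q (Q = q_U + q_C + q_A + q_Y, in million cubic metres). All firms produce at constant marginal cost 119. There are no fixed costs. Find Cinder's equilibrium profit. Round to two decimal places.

2894.44

A representative firm's profit is π_i = q_i(388 - Q) - 119q_i.
Setting ∂π_i/∂q_i = 0 with rivals' quantities fixed: 269 - 2q_i - Σ_{j≠i} q_j = 0.
With identical firms every q_j equals q_i, so Σ_{j≠i} q_j = 3q_i and 269 = 5q_i, giving q_i = 269/5.
Price P = 388 - 1076/5 = 864/5.
Cinder's profit: (864/5 - 119)·(269/5) = 2894.4400.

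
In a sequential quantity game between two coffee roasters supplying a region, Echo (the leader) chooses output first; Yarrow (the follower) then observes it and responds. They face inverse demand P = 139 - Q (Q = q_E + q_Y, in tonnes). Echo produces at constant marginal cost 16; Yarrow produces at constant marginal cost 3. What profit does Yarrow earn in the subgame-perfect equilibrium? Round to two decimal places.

1640.25

The follower Yarrow best-responds to any q_E: π_Y = (139 - Q)q_Y - 3q_Y.
Follower FOC: 136 - q_E - 2q_Y = 0, so q_Y(q_E) = (136 - q_E)/2.
The leader anticipates this reaction. Substituting into P = 139 - Q gives P = 71 - (1/2)q_E, so π_E = (71 - (1/2)q_E)q_E - 16q_E.
Maximising: ∂π_E/∂q_E = 55 - q_E = 0, giving q_E = 55.
Then q_Y = (136 - 55)/2 = 81/2.
Price P = 139 - 191/2 = 87/2.
Yarrow's profit: (87/2 - 3)·(81/2) = 1640.2500.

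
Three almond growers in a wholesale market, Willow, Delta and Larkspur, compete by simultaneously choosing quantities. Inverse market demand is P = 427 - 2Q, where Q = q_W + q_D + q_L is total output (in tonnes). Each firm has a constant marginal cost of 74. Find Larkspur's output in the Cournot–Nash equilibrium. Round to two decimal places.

44.13

A representative firm's profit is π_i = q_i(427 - 2Q) - 74q_i.
Setting ∂π_i/∂q_i = 0 with rivals' quantities fixed: 353 - 4q_i - 2·Σ_{j≠i} q_j = 0.
With identical firms every q_j equals q_i, so Σ_{j≠i} q_j = 2q_i and 353 = 8q_i, giving q_i = 353/8.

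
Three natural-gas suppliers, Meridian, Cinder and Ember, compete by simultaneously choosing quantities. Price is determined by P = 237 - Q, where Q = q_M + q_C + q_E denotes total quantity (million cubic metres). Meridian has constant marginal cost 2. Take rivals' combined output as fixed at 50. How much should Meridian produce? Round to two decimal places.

92.50

With rivals' combined output fixed at 50, Meridian's profit is π_M = (237 - 50 - q_M)q_M - (2q_M) = (187 - q_M)q_M - (2q_M).
∂π_M/∂q_M = 185 - 2q_M = 0, so q_M = 185/2.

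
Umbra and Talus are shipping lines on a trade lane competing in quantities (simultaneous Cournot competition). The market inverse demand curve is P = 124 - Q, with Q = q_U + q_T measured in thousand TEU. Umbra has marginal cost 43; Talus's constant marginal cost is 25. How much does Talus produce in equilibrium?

Umbra's profit: π_U = (124 - Q)q_U - (43q_U). Setting ∂π_U/∂q_U = 0: 81 - 2q_U - (q_T) = 0.
Talus's profit: π_T = (124 - Q)q_T - (25q_T). Setting ∂π_T/∂q_T = 0: 99 - 2q_T - (q_U) = 0.
Best responses: q_U = (81 - q_T)/2, q_T = (99 - q_U)/2.
Solving the pair: q_U = 21, q_T = 39.

39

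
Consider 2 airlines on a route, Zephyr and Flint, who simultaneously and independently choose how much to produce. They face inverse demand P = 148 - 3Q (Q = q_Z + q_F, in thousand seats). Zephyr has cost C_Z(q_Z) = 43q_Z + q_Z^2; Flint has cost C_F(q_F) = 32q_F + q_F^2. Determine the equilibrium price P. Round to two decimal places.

87.73

Zephyr's profit: π_Z = (148 - 3Q)q_Z - (43q_Z + q_Z²). Setting ∂π_Z/∂q_Z = 0: 105 - 8q_Z - 3(q_F) = 0.
Flint's profit: π_F = (148 - 3Q)q_F - (32q_F + q_F²). Setting ∂π_F/∂q_F = 0: 116 - 8q_F - 3(q_Z) = 0.
Best responses: q_Z = (105 - 3q_F)/8, q_F = (116 - 3q_Z)/8.
Solving the pair: q_Z = 492/55, q_F = 613/55.
Total output Q = 221/11, so price P = 148 - 3·(221/11) = 965/11.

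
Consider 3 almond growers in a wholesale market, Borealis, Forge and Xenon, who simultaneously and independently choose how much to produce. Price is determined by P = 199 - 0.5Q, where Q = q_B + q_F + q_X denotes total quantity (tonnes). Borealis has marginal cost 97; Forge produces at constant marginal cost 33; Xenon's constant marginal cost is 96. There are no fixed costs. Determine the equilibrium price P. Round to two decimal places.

106.25

Borealis's profit: π_B = (199 - 0.5Q)q_B - (97q_B). Setting ∂π_B/∂q_B = 0: 102 - q_B - (1/2)(q_F + q_X) = 0.
Forge's first-order condition: 166 - q_F - (1/2)(q_B + q_X) = 0.
Xenon's profit: π_X = (199 - 0.5Q)q_X - (96q_X). Setting ∂π_X/∂q_X = 0: 103 - q_X - (1/2)(q_B + q_F) = 0.
Adding the 3 conditions: 371 − Q − Q = 0, i.e. Q = 371/2.
Back-substituting: q_B = (102 − 371/4)/(1/2) = 37/2, q_F = (166 − 371/4)/(1/2) = 293/2, q_X = (103 − 371/4)/(1/2) = 41/2.
Total output Q = 371/2, so price P = 199 - (1/2)·(371/2) = 425/4.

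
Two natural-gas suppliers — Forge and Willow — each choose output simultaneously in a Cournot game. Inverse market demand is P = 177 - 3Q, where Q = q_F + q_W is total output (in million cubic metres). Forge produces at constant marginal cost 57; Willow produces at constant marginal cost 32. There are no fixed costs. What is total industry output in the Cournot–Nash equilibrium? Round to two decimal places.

Forge's profit: π_F = (177 - 3Q)q_F - (57q_F). Setting ∂π_F/∂q_F = 0: 120 - 6q_F - 3(q_W) = 0.
Willow's profit: π_W = (177 - 3Q)q_W - (32q_W). Setting ∂π_W/∂q_W = 0: 145 - 6q_W - 3(q_F) = 0.
So q_F = (120 - 3q_W)/6 and q_W = (145 - 3q_F)/6.
Solving the pair: q_F = 95/9, q_W = 170/9.
Total output Q = 95/9 + 170/9 = 265/9.

29.44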